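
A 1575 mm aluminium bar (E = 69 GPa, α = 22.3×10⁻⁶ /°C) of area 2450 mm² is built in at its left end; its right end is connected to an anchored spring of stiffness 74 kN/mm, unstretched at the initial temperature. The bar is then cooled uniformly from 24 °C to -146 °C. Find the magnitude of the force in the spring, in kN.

If the spring were absent the bar would shorten by αΔT L = 22.3×10⁻⁶ × 170 × 1575 = 5.971 mm.
Let P be the tensile force in the spring. The bar extends elastically by PL/(AE) and the spring stretches by P/k; together these equal δ_free.
P [ L/(AE) + 1/k ] = δ_free → P [ 1575/(2450×69×10³) + 1/(74×10³) ] = 5.971.
P = 5.971 / 2.283×10⁻⁵ = 261500 N.

P ≈ 262 kN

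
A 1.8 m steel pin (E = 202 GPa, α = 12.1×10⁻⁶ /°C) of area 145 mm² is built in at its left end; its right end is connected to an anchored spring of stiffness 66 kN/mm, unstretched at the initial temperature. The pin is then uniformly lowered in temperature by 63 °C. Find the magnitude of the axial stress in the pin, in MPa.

The unrestrained thermal change is αΔT L = 12.1×10⁻⁶ × 63 × 1800 = 1.372 mm.
With a force P in the spring, the elastic change of the pin is PL/(AE) and that of the spring is P/k; compatibility requires their sum to equal δ_free.
P [ L/(AE) + 1/k ] = δ_free → P [ 1800/(145×202×10³) + 1/(66×10³) ] = 1.372.
P = 1.372 / 7.661×10⁻⁵ = 17910 N.
σ = P/A = 17910/145 = 123.5 MPa.

σ ≈ 124 MPa (tensile)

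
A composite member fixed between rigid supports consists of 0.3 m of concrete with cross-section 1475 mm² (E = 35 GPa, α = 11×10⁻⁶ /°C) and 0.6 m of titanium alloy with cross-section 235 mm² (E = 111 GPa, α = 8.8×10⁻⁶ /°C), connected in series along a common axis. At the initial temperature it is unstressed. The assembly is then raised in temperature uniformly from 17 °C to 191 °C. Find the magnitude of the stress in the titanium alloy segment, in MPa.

σ ≈ 220 MPa (compressive)

Free thermal expansion of the whole bar: Σ αᵢΔT Lᵢ = 11×10⁻⁶×174×300 + 8.8×10⁻⁶×174×600 = 1.493 mm.
The rigid supports impose zero overall length change; the single axial force P common to all segments must satisfy P Σ Lᵢ/(AᵢEᵢ) = δ_free.
The series flexibility is Σ Lᵢ/(AᵢEᵢ) = 300/(1475×35×10³) + 600/(235×111×10³) = 2.881×10⁻⁵ mm/N.
So P = 1.493 / 2.881×10⁻⁵ = 51.81 kN, compressive.
σ_{titanium alloy} = P / A = 51810 / 235 = 220.5 MPa.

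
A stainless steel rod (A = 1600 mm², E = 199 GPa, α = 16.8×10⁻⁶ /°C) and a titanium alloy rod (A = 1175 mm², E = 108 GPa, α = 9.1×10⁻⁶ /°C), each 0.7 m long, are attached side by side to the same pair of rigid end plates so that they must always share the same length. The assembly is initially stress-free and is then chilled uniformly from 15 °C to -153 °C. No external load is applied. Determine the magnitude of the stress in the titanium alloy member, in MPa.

σ ≈ 99.9 MPa (compressive)

The stainless steel has the larger α, so on cooling it would change length more than the titanium alloy if both were free. The rigid plates force a common final length, so the stainless steel is put into tension and the titanium alloy into compression, with equal and opposite forces P (no external load).
Setting the final lengths equal and cancelling L: (α₁ − α₂)ΔT = P/(A₁E₁) + P/(A₂E₂).
|α₁ − α₂|·ΔT = 7.7×10⁻⁶ × 168 = 0.001294.
1/(A₁E₁) + 1/(A₂E₂) = 1/(1600×199×10³) + 1/(1175×108×10³) = 1.102×10⁻⁸ N⁻¹.
So P = 0.001294 / 1.102×10⁻⁸ = 117.4 kN.
σ_{titanium alloy} = P/A₂ = 117400/1175 = 99.9 MPa, compressive.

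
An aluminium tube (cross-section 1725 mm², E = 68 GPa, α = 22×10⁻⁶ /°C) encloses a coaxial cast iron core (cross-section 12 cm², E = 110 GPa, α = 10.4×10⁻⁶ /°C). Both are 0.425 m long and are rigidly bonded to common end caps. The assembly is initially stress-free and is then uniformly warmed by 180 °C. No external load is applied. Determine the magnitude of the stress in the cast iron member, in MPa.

Both members must finish at the same length. With the larger α, the aluminium tends to over-expand; the plates restrain it, putting the aluminium in compression and the cast iron in tension. With no external load the two internal forces are equal and opposite, magnitude P.
Compatibility of the two members (thermal + elastic change equal): (α₁ − α₂)ΔT = P·[1/(A₁E₁) + 1/(A₂E₂)].
|α₁ − α₂|·ΔT = 11.6×10⁻⁶ × 180 = 0.002088.
1/(A₁E₁) + 1/(A₂E₂) = 1/(1725×68×10³) + 1/(1200×110×10³) = 1.61×10⁻⁸ N⁻¹.
So P = 0.002088 / 1.61×10⁻⁸ = 129.7 kN.
σ_{cast iron} = P/A₂ = 129700/1200 = 108.1 MPa, tensile.

σ ≈ 108 MPa (tensile)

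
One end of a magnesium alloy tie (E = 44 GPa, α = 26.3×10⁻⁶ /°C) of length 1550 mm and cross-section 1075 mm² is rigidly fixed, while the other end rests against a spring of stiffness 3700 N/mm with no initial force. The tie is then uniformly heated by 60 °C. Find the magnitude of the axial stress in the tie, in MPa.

σ ≈ 7.51 MPa (compressive)

If the spring were absent the tie would lengthen by αΔT L = 26.3×10⁻⁶ × 60 × 1550 = 2.446 mm.
Let P be the compressive force at the spring. The tie shortens elastically by PL/(AE) and the spring compresses by P/k; together these equal δ_free.
So P = δ_free / [L/(AE) + 1/k] = 2.446 / [ 1550/(1075×44×10³) + 1/(3700) ].
P = 2.446 / 0.000303 = 8071 N.
σ = P/A = 8071/1075 = 7.508 MPa.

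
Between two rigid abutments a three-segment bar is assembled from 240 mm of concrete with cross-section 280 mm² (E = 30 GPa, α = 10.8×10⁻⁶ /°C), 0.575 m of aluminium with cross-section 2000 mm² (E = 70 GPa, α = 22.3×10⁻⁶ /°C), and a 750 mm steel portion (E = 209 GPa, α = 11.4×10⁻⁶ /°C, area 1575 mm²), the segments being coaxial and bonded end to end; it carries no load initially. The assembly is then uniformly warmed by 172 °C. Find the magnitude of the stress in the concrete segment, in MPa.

If the supports were absent, the total length change would be Σ αᵢΔT Lᵢ = 10.8×10⁻⁶×172×240 + 22.3×10⁻⁶×172×575 + 11.4×10⁻⁶×172×750 = 4.122 mm.
Since the ends are fixed, an axial force P builds up, equal in every segment, with P · Σ Lᵢ/(AᵢEᵢ) = δ_free.
The series flexibility is Σ Lᵢ/(AᵢEᵢ) = 240/(280×30×10³) + 575/(2000×70×10³) + 750/(1575×209×10³) = 3.496×10⁻⁵ mm/N.
Hence P = δ_free / Σ(L/AE) = 4.122/3.496×10⁻⁵ = 117.9 kN (compressive).
σ_{concrete} = P / A = 117900 / 280 = 421.1 MPa.

σ ≈ 421 MPa (compressive)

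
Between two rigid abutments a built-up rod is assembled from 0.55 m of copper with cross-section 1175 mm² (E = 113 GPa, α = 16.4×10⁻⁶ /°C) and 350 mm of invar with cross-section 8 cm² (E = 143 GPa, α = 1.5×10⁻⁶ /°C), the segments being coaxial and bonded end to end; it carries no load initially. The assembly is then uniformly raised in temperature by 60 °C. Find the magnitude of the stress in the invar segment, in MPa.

σ ≈ 99.4 MPa (compressive)

If the supports were absent, the total length change would be Σ αᵢΔT Lᵢ = 16.4×10⁻⁶×60×550 + 1.5×10⁻⁶×60×350 = 0.5727 mm.
Since the ends are fixed, an axial force P builds up, equal in every segment, with P · Σ Lᵢ/(AᵢEᵢ) = δ_free.
The series flexibility is Σ Lᵢ/(AᵢEᵢ) = 550/(1175×113×10³) + 350/(800×143×10³) = 7.202×10⁻⁶ mm/N.
Hence P = δ_free / Σ(L/AE) = 0.5727/7.202×10⁻⁶ = 79.52 kN (compressive).
σ_{invar} = P / A = 79520 / 800 = 99.4 MPa.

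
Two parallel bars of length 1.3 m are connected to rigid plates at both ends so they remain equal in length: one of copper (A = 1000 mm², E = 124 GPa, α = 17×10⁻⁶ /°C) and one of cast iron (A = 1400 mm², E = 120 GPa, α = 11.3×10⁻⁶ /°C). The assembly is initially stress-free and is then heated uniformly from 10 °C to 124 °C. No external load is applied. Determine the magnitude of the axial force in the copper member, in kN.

Both members must finish at the same length. With the larger α, the copper tends to over-expand; the plates restrain it, putting the copper in compression and the cast iron in tension. With no external load the two internal forces are equal and opposite, magnitude P.
Equating the net (thermal + elastic) strains gives |α₁ − α₂|·ΔT = P·[1/(A₁E₁) + 1/(A₂E₂)].
|α₁ − α₂|·ΔT = 5.7×10⁻⁶ × 114 = 0.0006498.
1/(A₁E₁) + 1/(A₂E₂) = 1/(1000×124×10³) + 1/(1400×120×10³) = 1.402×10⁻⁸ N⁻¹.
P = 0.0006498 / 1.402×10⁻⁸ = 46360 N = 46.36 kN.

P ≈ 46.4 kN (compressive in the copper)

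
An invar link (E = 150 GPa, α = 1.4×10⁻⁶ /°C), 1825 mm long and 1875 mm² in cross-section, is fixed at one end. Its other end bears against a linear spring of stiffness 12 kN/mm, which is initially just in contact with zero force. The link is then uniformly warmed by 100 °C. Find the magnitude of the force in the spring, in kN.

The unrestrained thermal change is αΔT L = 1.4×10⁻⁶ × 100 × 1825 = 0.2555 mm.
Let P be the compressive force at the spring. The link shortens elastically by PL/(AE) and the spring compresses by P/k; together these equal δ_free.
P [ L/(AE) + 1/k ] = δ_free → P [ 1825/(1875×150×10³) + 1/(12×10³) ] = 0.2555.
P = 0.2555 / 8.982×10⁻⁵ = 2845 N.

P ≈ 2.84 kN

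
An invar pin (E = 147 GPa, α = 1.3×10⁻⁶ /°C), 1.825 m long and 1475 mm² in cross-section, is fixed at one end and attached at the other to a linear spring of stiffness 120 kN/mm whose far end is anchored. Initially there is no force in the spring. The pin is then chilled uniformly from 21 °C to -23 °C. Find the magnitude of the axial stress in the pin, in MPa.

If the spring were absent the pin would shorten by αΔT L = 1.3×10⁻⁶ × 44 × 1825 = 0.1044 mm.
Let P be the tensile force in the spring. The pin extends elastically by PL/(AE) and the spring stretches by P/k; together these equal δ_free.
So P = δ_free / [L/(AE) + 1/k] = 0.1044 / [ 1825/(1475×147×10³) + 1/(120×10³) ].
P = 0.1044 / 1.675×10⁻⁵ = 6232 N.
σ = P/A = 6232/1475 = 4.225 MPa.

σ ≈ 4.23 MPa (tensile)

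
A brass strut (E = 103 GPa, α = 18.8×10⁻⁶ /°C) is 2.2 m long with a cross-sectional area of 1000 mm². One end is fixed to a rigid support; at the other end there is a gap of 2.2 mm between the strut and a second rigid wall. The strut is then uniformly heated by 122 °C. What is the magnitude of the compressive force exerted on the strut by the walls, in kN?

P ≈ 133 kN

If the wall were absent the strut would grow by αΔT L = 18.8×10⁻⁶ × 122 × 2200 = 5.046 mm.
The gap closes (δ_free > 2.2 mm) and the wall then resists a further 5.046 − 2.2 = 2.846 mm of expansion.
So σ = E(δ_free − g)/L = 103×10³ × 2.846/2200 = 133.2 MPa.
Force on the wall = σA = 133.2 × 1000 mm² = 133.2 kN.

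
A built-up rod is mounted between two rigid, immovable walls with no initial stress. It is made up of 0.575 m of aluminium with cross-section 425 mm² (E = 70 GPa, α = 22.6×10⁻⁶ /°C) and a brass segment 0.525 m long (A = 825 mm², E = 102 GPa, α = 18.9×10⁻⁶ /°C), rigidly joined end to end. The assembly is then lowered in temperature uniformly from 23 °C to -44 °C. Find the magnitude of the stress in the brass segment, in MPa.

σ ≈ 72.8 MPa (tensile)

Free thermal contraction of the whole bar: Σ αᵢΔT Lᵢ = 22.6×10⁻⁶×67×575 + 18.9×10⁻⁶×67×525 = 1.535 mm.
Since the ends are fixed, an axial force P builds up, equal in every segment, with P · Σ Lᵢ/(AᵢEᵢ) = δ_free.
Σ Lᵢ/(AᵢEᵢ) = 575/(425×70×10³) + 525/(825×102×10³) = 2.557×10⁻⁵ mm/N.
So P = 1.535 / 2.557×10⁻⁵ = 60.06 kN, tensile.
σ_{brass} = P / A = 60060 / 825 = 72.8 MPa.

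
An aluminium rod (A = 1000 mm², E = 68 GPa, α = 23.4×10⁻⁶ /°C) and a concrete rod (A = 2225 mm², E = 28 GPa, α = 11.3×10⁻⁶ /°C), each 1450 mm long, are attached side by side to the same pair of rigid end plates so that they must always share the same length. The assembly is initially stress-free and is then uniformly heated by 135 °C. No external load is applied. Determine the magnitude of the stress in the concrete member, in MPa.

σ ≈ 23.9 MPa (tensile)

Both members must finish at the same length. With the larger α, the aluminium tends to over-expand; the plates restrain it, putting the aluminium in compression and the concrete in tension. With no external load the two internal forces are equal and opposite, magnitude P.
Setting the final lengths equal and cancelling L: (α₁ − α₂)ΔT = P/(A₁E₁) + P/(A₂E₂).
|α₁ − α₂|·ΔT = 12.1×10⁻⁶ × 135 = 0.001633.
1/(A₁E₁) + 1/(A₂E₂) = 1/(1000×68×10³) + 1/(2225×28×10³) = 3.076×10⁻⁸ N⁻¹.
P = 0.001633 / 3.076×10⁻⁸ = 53110 N = 53.11 kN.
σ_{concrete} = P/A₂ = 53110/2225 = 23.87 MPa, tensile.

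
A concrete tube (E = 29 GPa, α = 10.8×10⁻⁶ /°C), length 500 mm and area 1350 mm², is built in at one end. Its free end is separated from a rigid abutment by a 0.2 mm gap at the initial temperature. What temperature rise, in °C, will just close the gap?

ΔT ≈ 37 °C

The gap closes when αΔT L = 0.2 mm, since the tube is still unstressed at that instant.
So ΔT = g/(αL) = 0.2/(10.8×10⁻⁶ × 500) = 37.04 °C.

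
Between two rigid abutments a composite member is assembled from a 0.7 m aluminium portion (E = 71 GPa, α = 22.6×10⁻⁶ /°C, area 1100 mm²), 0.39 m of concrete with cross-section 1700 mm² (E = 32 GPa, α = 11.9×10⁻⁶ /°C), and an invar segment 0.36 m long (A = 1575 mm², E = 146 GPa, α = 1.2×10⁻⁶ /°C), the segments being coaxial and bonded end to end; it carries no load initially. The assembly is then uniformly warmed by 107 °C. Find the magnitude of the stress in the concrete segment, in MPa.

With the walls removed the bar would change length by δ_free = Σ αᵢΔT Lᵢ = 22.6×10⁻⁶×107×700 + 11.9×10⁻⁶×107×390 + 1.2×10⁻⁶×107×360 = 2.236 mm.
The walls prevent any net length change, so an axial force P (same in every segment) develops. Compatibility: P · Σ Lᵢ/(AᵢEᵢ) = δ_free.
Σ Lᵢ/(AᵢEᵢ) = 700/(1100×71×10³) + 390/(1700×32×10³) + 360/(1575×146×10³) = 1.77×10⁻⁵ mm/N.
P = 2.236 / 1.77×10⁻⁵ = 126300 N = 126.3 kN, compressive.
σ_{concrete} = P / A = 126300 / 1700 = 74.31 MPa.

σ ≈ 74.3 MPa (compressive)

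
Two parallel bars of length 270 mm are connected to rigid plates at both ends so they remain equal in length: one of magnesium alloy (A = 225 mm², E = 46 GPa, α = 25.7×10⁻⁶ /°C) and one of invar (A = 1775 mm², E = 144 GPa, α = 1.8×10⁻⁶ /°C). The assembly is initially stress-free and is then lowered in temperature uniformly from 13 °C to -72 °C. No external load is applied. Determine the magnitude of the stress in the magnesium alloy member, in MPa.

The magnesium alloy has the larger α, so on cooling it would change length more than the invar if both were free. The rigid plates force a common final length, so the magnesium alloy is put into tension and the invar into compression, with equal and opposite forces P (no external load).
Equating the net (thermal + elastic) strains gives |α₁ − α₂|·ΔT = P·[1/(A₁E₁) + 1/(A₂E₂)].
|α₁ − α₂|·ΔT = 23.9×10⁻⁶ × 85 = 0.002031.
1/(A₁E₁) + 1/(A₂E₂) = 1/(225×46×10³) + 1/(1775×144×10³) = 1.005×10⁻⁷ N⁻¹.
So P = 0.002031 / 1.005×10⁻⁷ = 20.21 kN.
σ_{magnesium alloy} = P/A₁ = 20210/225 = 89.81 MPa, tensile.

σ ≈ 89.8 MPa (tensile)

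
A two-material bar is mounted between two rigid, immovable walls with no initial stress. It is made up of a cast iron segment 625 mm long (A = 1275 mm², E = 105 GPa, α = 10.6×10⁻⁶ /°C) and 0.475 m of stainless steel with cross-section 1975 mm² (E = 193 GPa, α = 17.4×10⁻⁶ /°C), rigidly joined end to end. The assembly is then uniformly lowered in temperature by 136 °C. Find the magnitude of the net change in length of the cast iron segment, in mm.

|ΔL| ≈ 0.697 mm

Free thermal contraction of the whole bar: Σ αᵢΔT Lᵢ = 10.6×10⁻⁶×136×625 + 17.4×10⁻⁶×136×475 = 2.025 mm.
The rigid supports impose zero overall length change; the single axial force P common to all segments must satisfy P Σ Lᵢ/(AᵢEᵢ) = δ_free.
Σ Lᵢ/(AᵢEᵢ) = 625/(1275×105×10³) + 475/(1975×193×10³) = 5.915×10⁻⁶ mm/N.
Hence P = δ_free / Σ(L/AE) = 2.025/5.915×10⁻⁶ = 342.4 kN (tensile).
For the cast iron segment, free thermal change = 10.6×10⁻⁶×136×625 = 0.901 mm and elastic change from P = 342400×625/(1275×105×10³) = 1.598 mm; these oppose, so the net change is 0.697 mm (segment lengthens).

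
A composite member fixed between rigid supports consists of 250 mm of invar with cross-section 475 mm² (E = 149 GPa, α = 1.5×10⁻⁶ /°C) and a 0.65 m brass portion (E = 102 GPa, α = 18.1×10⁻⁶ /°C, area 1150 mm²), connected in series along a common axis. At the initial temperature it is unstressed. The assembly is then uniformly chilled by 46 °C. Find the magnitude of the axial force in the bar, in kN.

With the walls removed the bar would change length by δ_free = Σ αᵢΔT Lᵢ = 1.5×10⁻⁶×46×250 + 18.1×10⁻⁶×46×650 = 0.5584 mm.
The rigid supports impose zero overall length change; the single axial force P common to all segments must satisfy P Σ Lᵢ/(AᵢEᵢ) = δ_free.
The series flexibility is Σ Lᵢ/(AᵢEᵢ) = 250/(475×149×10³) + 650/(1150×102×10³) = 9.074×10⁻⁶ mm/N.
Hence P = δ_free / Σ(L/AE) = 0.5584/9.074×10⁻⁶ = 61.55 kN (tensile).

P ≈ 61.5 kN (tensile)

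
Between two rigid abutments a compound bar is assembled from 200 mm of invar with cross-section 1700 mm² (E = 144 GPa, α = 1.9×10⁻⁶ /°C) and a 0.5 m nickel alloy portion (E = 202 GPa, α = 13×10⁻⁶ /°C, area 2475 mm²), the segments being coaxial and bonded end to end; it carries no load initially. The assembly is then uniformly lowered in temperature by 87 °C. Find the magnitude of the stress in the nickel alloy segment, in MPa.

With the walls removed the bar would change length by δ_free = Σ αᵢΔT Lᵢ = 1.9×10⁻⁶×87×200 + 13×10⁻⁶×87×500 = 0.5986 mm.
The walls prevent any net length change, so an axial force P (same in every segment) develops. Compatibility: P · Σ Lᵢ/(AᵢEᵢ) = δ_free.
The series flexibility is Σ Lᵢ/(AᵢEᵢ) = 200/(1700×144×10³) + 500/(2475×202×10³) = 1.817×10⁻⁶ mm/N.
Hence P = δ_free / Σ(L/AE) = 0.5986/1.817×10⁻⁶ = 329.4 kN (tensile).
σ_{nickel alloy} = P / A = 329400 / 2475 = 133.1 MPa.

σ ≈ 133 MPa (tensile)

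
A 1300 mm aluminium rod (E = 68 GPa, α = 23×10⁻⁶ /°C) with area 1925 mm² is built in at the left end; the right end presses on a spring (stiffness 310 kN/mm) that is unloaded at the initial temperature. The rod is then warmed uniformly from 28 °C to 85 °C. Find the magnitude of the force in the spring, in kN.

P ≈ 130 kN

The unrestrained thermal change is αΔT L = 23×10⁻⁶ × 57 × 1300 = 1.704 mm.
Let P be the compressive force at the spring. The rod shortens elastically by PL/(AE) and the spring compresses by P/k; together these equal δ_free.
P [ L/(AE) + 1/k ] = δ_free → P [ 1300/(1925×68×10³) + 1/(310×10³) ] = 1.704.
P = 1.704 / 1.316×10⁻⁵ = 129500 N.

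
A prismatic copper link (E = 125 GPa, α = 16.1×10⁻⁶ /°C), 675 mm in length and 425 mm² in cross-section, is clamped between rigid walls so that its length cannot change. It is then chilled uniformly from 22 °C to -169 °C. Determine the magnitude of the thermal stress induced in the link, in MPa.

Because both ends are immovable the net strain is zero, and the suppressed thermal strain is αΔT = 16.1×10⁻⁶ × 191 = 3075.1×10⁻⁶.
The stress required to suppress this strain is σ = Eε = 125×10³ × 3075.1×10⁻⁶ = 384.4 MPa, tensile since the link is trying to contract.

σ ≈ 384 MPa (tensile)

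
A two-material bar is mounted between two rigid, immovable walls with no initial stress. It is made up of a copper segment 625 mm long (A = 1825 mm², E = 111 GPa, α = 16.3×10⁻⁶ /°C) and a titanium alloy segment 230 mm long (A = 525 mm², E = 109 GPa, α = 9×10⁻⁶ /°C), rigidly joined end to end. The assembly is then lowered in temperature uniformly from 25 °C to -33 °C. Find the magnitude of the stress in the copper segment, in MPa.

σ ≈ 54.8 MPa (tensile)

If the supports were absent, the total length change would be Σ αᵢΔT Lᵢ = 16.3×10⁻⁶×58×625 + 9×10⁻⁶×58×230 = 0.7109 mm.
Since the ends are fixed, an axial force P builds up, equal in every segment, with P · Σ Lᵢ/(AᵢEᵢ) = δ_free.
The series flexibility is Σ Lᵢ/(AᵢEᵢ) = 625/(1825×111×10³) + 230/(525×109×10³) = 7.104×10⁻⁶ mm/N.
So P = 0.7109 / 7.104×10⁻⁶ = 100.1 kN, tensile.
σ_{copper} = P / A = 100100 / 1825 = 54.83 MPa.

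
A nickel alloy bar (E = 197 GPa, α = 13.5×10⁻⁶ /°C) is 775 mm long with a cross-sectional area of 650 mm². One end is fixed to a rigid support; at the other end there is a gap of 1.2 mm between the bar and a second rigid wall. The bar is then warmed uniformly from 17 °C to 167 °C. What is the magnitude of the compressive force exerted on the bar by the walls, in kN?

P ≈ 61 kN

Free thermal elongation = αΔT L = 13.5×10⁻⁶ × 150 × 775 = 1.569 mm.
The gap closes (δ_free > 1.2 mm) and the wall then resists a further 1.569 − 1.2 = 0.3694 mm of expansion.
Compatibility: PL/(AE) = 0.3694 mm, so σ = P/A = E × (0.3694/775) = 93.89 MPa.
Force on the wall = σA = 93.89 × 650 mm² = 61.03 kN.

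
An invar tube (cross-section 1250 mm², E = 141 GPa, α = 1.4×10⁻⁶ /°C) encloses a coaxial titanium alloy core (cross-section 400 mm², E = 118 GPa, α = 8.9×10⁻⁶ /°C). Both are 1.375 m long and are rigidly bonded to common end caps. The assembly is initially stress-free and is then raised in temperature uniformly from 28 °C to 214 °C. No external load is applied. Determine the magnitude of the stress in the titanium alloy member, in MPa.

Both members must finish at the same length. With the larger α, the titanium alloy tends to over-expand; the plates restrain it, putting the titanium alloy in compression and the invar in tension. With no external load the two internal forces are equal and opposite, magnitude P.
Compatibility of the two members (thermal + elastic change equal): (α₁ − α₂)ΔT = P·[1/(A₁E₁) + 1/(A₂E₂)].
|α₁ − α₂|·ΔT = 7.5×10⁻⁶ × 186 = 0.001395.
1/(A₁E₁) + 1/(A₂E₂) = 1/(1250×141×10³) + 1/(400×118×10³) = 2.686×10⁻⁸ N⁻¹.
P = 0.001395 / 2.686×10⁻⁸ = 51940 N = 51.94 kN.
σ_{titanium alloy} = P/A₂ = 51940/400 = 129.8 MPa, compressive.

σ ≈ 130 MPa (compressive)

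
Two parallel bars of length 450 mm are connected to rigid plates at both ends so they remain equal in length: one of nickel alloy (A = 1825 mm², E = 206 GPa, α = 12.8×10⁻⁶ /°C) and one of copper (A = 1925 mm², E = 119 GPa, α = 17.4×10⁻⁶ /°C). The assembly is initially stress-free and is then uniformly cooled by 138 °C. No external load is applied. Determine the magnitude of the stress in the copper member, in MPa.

σ ≈ 46.9 MPa (tensile)

Equilibrium of a rigid end plate with no external load gives equal and opposite internal forces ±P in the two members. Since α_{copper} > α_{nickel alloy}, cooling drives the copper into tension and the nickel alloy into compression.
Compatibility of the two members (thermal + elastic change equal): (α₁ − α₂)ΔT = P·[1/(A₁E₁) + 1/(A₂E₂)].
|α₁ − α₂|·ΔT = 4.6×10⁻⁶ × 138 = 0.0006348.
1/(A₁E₁) + 1/(A₂E₂) = 1/(1825×206×10³) + 1/(1925×119×10³) = 7.025×10⁻⁹ N⁻¹.
P = 0.0006348 / 7.025×10⁻⁹ = 90360 N = 90.36 kN.
σ_{copper} = P/A₂ = 90360/1925 = 46.94 MPa, tensile.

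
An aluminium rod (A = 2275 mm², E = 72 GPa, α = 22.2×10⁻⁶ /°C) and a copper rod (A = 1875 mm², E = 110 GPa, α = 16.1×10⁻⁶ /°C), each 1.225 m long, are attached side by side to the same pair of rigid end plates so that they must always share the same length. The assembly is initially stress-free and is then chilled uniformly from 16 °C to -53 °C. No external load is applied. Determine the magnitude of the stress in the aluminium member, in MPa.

Both members must finish at the same length. With the larger α, the aluminium tends to over-contract; the plates restrain it, putting the aluminium in tension and the copper in compression. With no external load the two internal forces are equal and opposite, magnitude P.
Equating the net (thermal + elastic) strains gives |α₁ − α₂|·ΔT = P·[1/(A₁E₁) + 1/(A₂E₂)].
|α₁ − α₂|·ΔT = 6.1×10⁻⁶ × 69 = 0.0004209.
1/(A₁E₁) + 1/(A₂E₂) = 1/(2275×72×10³) + 1/(1875×110×10³) = 1.095×10⁻⁸ N⁻¹.
So P = 0.0004209 / 1.095×10⁻⁸ = 38.43 kN.
σ_{aluminium} = P/A₁ = 38430/2275 = 16.89 MPa, tensile.

σ ≈ 16.9 MPa (tensile)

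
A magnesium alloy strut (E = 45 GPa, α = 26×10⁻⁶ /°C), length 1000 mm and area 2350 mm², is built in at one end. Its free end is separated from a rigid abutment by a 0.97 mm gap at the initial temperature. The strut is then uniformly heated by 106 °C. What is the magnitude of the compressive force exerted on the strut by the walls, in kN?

P ≈ 189 kN

Free thermal elongation = αΔT L = 26×10⁻⁶ × 106 × 1000 = 2.756 mm.
After closing the 0.97 mm clearance, 2.756 − 0.97 = 1.786 mm of expansion remains to be suppressed by the wall.
That suppressed elongation corresponds to σ = E·Δ/L = 45×10³ × 1.786/1000 = 80.37 MPa.
Force on the wall = σA = 80.37 × 2350 mm² = 188.9 kN.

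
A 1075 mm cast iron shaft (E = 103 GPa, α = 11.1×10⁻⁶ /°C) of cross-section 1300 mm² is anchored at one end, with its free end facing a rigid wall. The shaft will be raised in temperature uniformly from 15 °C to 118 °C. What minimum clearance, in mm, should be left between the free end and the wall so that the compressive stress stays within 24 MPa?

Free expansion if unrestrained: δ_free = αΔT L = 11.1×10⁻⁶ × 103 × 1075 = 1.229 mm.
At the allowable stress the elastic shortening the wall may impose is σL/E = 24 × 1075 / (103×10³) = 0.2505 mm.
So the gap has to take up the difference, g_min = δ_free − σL/E = 1.229 − 0.2505 = 0.9786 mm.

g ≈ 0.979 mm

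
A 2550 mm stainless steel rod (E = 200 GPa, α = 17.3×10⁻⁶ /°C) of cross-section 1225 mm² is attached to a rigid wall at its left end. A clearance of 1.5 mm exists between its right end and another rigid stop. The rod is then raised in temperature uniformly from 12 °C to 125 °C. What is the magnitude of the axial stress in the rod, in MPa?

σ ≈ 273 MPa (compressive)

If the wall were absent the rod would grow by αΔT L = 17.3×10⁻⁶ × 113 × 2550 = 4.985 mm.
This exceeds the 1.5 mm gap, so the wall pushes back. The portion of expansion that must be recovered elastically is δ_free − gap = 4.985 − 1.5 = 3.485 mm.
That suppressed elongation corresponds to σ = E·Δ/L = 200×10³ × 3.485/2550 = 273.3 MPa.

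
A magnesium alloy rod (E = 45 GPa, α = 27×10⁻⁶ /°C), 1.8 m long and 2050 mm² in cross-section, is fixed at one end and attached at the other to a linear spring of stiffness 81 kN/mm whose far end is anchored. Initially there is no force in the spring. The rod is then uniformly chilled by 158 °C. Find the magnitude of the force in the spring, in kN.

The unrestrained thermal change is αΔT L = 27×10⁻⁶ × 158 × 1800 = 7.679 mm.
Let P be the tensile force in the spring. The rod extends elastically by PL/(AE) and the spring stretches by P/k; together these equal δ_free.
P [ L/(AE) + 1/k ] = δ_free → P [ 1800/(2050×45×10³) + 1/(81×10³) ] = 7.679.
P = 7.679 / 3.186×10⁻⁵ = 241000 N.

P ≈ 241 kN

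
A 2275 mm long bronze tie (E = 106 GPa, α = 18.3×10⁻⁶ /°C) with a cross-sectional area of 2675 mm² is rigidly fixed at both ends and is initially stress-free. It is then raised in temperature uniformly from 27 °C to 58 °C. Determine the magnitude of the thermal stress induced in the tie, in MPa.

σ ≈ 60.1 MPa (compressive)

With length fixed, the mechanical strain must cancel the thermal strain αΔT = 18.3×10⁻⁶ × 31 = 567.3×10⁻⁶.
σ = EαΔT = 106×10³ × 18.3×10⁻⁶ × 31 = 60.13 MPa (compressive; the tie is trying to expand).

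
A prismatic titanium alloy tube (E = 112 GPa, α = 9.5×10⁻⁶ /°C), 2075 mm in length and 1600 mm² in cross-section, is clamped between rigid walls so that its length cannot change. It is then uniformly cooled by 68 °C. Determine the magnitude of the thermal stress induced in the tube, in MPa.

σ ≈ 72.4 MPa (tensile)

Because both ends are immovable the net strain is zero, and the suppressed thermal strain is αΔT = 9.5×10⁻⁶ × 68 = 646×10⁻⁶.
σ = EαΔT = 112×10³ × 9.5×10⁻⁶ × 68 = 72.35 MPa (tensile; the tube is trying to contract).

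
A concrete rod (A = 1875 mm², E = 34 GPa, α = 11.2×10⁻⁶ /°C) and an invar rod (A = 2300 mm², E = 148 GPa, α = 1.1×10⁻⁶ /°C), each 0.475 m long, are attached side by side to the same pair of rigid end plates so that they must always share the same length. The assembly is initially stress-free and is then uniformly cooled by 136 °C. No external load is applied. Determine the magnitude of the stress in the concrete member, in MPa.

σ ≈ 39.3 MPa (tensile)

Equilibrium of a rigid end plate with no external load gives equal and opposite internal forces ±P in the two members. Since α_{concrete} > α_{invar}, cooling drives the concrete into tension and the invar into compression.
Compatibility of the two members (thermal + elastic change equal): (α₁ − α₂)ΔT = P·[1/(A₁E₁) + 1/(A₂E₂)].
|α₁ − α₂|·ΔT = 10.1×10⁻⁶ × 136 = 0.001374.
1/(A₁E₁) + 1/(A₂E₂) = 1/(1875×34×10³) + 1/(2300×148×10³) = 1.862×10⁻⁸ N⁻¹.
So P = 0.001374 / 1.862×10⁻⁸ = 73.75 kN.
σ_{concrete} = P/A₁ = 73750/1875 = 39.34 MPa, tensile.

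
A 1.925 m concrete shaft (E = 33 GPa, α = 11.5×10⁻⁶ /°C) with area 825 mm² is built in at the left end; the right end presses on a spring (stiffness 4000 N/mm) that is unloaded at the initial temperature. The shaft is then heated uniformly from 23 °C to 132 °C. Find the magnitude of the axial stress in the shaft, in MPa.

Free thermal expansion: δ_free = αΔT L = 11.5×10⁻⁶ × 109 × 1925 = 2.413 mm.
With a force P in the spring, the elastic change of the shaft is PL/(AE) and that of the spring is P/k; compatibility requires their sum to equal δ_free.
So P = δ_free / [L/(AE) + 1/k] = 2.413 / [ 1925/(825×33×10³) + 1/(4000) ].
P = 2.413 / 0.0003207 = 7524 N.
σ = P/A = 7524/825 = 9.12 MPa.

σ ≈ 9.12 MPa (compressive)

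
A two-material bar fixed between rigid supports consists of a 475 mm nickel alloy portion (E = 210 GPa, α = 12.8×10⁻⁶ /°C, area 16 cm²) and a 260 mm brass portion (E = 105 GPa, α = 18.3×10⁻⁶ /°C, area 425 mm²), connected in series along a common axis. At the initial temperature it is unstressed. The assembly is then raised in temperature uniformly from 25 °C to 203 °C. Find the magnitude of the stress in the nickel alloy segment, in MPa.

If the supports were absent, the total length change would be Σ αᵢΔT Lᵢ = 12.8×10⁻⁶×178×475 + 18.3×10⁻⁶×178×260 = 1.929 mm.
The walls prevent any net length change, so an axial force P (same in every segment) develops. Compatibility: P · Σ Lᵢ/(AᵢEᵢ) = δ_free.
The series flexibility is Σ Lᵢ/(AᵢEᵢ) = 475/(1600×210×10³) + 260/(425×105×10³) = 7.24×10⁻⁶ mm/N.
Hence P = δ_free / Σ(L/AE) = 1.929/7.24×10⁻⁶ = 266.5 kN (compressive).
σ_{nickel alloy} = P / A = 266500 / 1600 = 166.5 MPa.

σ ≈ 167 MPa (compressive)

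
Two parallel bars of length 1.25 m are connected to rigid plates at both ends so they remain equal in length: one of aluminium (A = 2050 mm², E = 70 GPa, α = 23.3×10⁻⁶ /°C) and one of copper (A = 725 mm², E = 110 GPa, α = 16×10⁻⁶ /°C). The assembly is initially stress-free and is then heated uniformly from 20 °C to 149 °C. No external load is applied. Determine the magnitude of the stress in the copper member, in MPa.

σ ≈ 66.6 MPa (tensile)

Equilibrium of a rigid end plate with no external load gives equal and opposite internal forces ±P in the two members. Since α_{aluminium} > α_{copper}, heating drives the aluminium into compression and the copper into tension.
Compatibility of the two members (thermal + elastic change equal): (α₁ − α₂)ΔT = P·[1/(A₁E₁) + 1/(A₂E₂)].
|α₁ − α₂|·ΔT = 7.3×10⁻⁶ × 129 = 0.0009417.
1/(A₁E₁) + 1/(A₂E₂) = 1/(2050×70×10³) + 1/(725×110×10³) = 1.951×10⁻⁸ N⁻¹.
So P = 0.0009417 / 1.951×10⁻⁸ = 48.27 kN.
σ_{copper} = P/A₂ = 48270/725 = 66.58 MPa, tensile.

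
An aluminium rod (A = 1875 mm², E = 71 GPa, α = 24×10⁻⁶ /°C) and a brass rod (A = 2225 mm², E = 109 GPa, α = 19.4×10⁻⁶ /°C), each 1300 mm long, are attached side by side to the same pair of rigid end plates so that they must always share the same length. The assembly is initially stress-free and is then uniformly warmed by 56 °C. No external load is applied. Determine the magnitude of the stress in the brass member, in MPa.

σ ≈ 9.95 MPa (tensile)

Both members must finish at the same length. With the larger α, the aluminium tends to over-expand; the plates restrain it, putting the aluminium in compression and the brass in tension. With no external load the two internal forces are equal and opposite, magnitude P.
Equating the net (thermal + elastic) strains gives |α₁ − α₂|·ΔT = P·[1/(A₁E₁) + 1/(A₂E₂)].
|α₁ − α₂|·ΔT = 4.6×10⁻⁶ × 56 = 0.0002576.
1/(A₁E₁) + 1/(A₂E₂) = 1/(1875×71×10³) + 1/(2225×109×10³) = 1.164×10⁻⁸ N⁻¹.
P = 0.0002576 / 1.164×10⁻⁸ = 22140 N = 22.14 kN.
σ_{brass} = P/A₂ = 22140/2225 = 9.951 MPa, tensile.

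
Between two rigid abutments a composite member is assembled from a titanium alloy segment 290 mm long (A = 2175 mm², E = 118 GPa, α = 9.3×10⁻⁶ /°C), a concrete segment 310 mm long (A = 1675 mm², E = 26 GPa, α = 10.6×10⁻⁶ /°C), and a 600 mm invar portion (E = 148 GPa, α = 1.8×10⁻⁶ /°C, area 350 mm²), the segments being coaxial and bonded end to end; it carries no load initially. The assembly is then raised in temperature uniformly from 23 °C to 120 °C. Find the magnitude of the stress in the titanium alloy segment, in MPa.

σ ≈ 15.9 MPa (compressive)

With the walls removed the bar would change length by δ_free = Σ αᵢΔT Lᵢ = 9.3×10⁻⁶×97×290 + 10.6×10⁻⁶×97×310 + 1.8×10⁻⁶×97×600 = 0.6851 mm.
The walls prevent any net length change, so an axial force P (same in every segment) develops. Compatibility: P · Σ Lᵢ/(AᵢEᵢ) = δ_free.
Σ Lᵢ/(AᵢEᵢ) = 290/(2175×118×10³) + 310/(1675×26×10³) + 600/(350×148×10³) = 1.983×10⁻⁵ mm/N.
P = 0.6851 / 1.983×10⁻⁵ = 34550 N = 34.55 kN, compressive.
σ_{titanium alloy} = P / A = 34550 / 2175 = 15.88 MPa.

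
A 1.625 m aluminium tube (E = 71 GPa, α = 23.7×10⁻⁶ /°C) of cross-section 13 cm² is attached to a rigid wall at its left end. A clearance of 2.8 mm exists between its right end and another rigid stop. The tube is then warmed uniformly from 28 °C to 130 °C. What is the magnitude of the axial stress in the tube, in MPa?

σ ≈ 49.3 MPa (compressive)

If the wall were absent the tube would grow by αΔT L = 23.7×10⁻⁶ × 102 × 1625 = 3.928 mm.
After closing the 2.8 mm clearance, 3.928 − 2.8 = 1.128 mm of expansion remains to be suppressed by the wall.
Compatibility: PL/(AE) = 1.128 mm, so σ = P/A = E × (1.128/1625) = 49.3 MPa.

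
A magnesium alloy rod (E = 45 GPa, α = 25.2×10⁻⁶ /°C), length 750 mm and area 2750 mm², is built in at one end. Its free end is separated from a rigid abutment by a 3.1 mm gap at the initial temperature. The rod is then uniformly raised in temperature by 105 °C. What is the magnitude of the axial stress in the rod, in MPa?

Unrestrained expansion: δ_free = αΔT L = 25.2×10⁻⁶ × 105 × 750 = 1.984 mm.
This is smaller than the 3.1 mm clearance, so the rod expands freely without reaching the stop — the stress is zero.

σ ≈ 0 MPa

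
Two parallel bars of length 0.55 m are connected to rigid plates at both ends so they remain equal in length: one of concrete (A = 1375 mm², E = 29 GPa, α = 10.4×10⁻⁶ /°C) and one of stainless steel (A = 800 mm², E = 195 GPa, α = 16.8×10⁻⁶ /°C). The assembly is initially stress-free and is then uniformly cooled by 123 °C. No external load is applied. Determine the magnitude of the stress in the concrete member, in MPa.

Equilibrium of a rigid end plate with no external load gives equal and opposite internal forces ±P in the two members. Since α_{stainless steel} > α_{concrete}, cooling drives the stainless steel into tension and the concrete into compression.
Equating the net (thermal + elastic) strains gives |α₁ − α₂|·ΔT = P·[1/(A₁E₁) + 1/(A₂E₂)].
|α₁ − α₂|·ΔT = 6.4×10⁻⁶ × 123 = 0.0007872.
1/(A₁E₁) + 1/(A₂E₂) = 1/(1375×29×10³) + 1/(800×195×10³) = 3.149×10⁻⁸ N⁻¹.
So P = 0.0007872 / 3.149×10⁻⁸ = 25 kN.
σ_{concrete} = P/A₁ = 25000/1375 = 18.18 MPa, compressive.

σ ≈ 18.2 MPa (compressive)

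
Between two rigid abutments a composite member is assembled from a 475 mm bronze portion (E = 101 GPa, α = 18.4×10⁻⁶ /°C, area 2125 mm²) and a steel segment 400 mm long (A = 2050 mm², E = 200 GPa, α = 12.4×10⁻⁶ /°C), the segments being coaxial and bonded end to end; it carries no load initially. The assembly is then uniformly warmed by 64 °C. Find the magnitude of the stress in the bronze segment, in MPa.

Free thermal expansion of the whole bar: Σ αᵢΔT Lᵢ = 18.4×10⁻⁶×64×475 + 12.4×10⁻⁶×64×400 = 0.8768 mm.
The walls prevent any net length change, so an axial force P (same in every segment) develops. Compatibility: P · Σ Lᵢ/(AᵢEᵢ) = δ_free.
The series flexibility is Σ Lᵢ/(AᵢEᵢ) = 475/(2125×101×10³) + 400/(2050×200×10³) = 3.189×10⁻⁶ mm/N.
P = 0.8768 / 3.189×10⁻⁶ = 275000 N = 275 kN, compressive.
σ_{bronze} = P / A = 275000 / 2125 = 129.4 MPa.

σ ≈ 129 MPa (compressive)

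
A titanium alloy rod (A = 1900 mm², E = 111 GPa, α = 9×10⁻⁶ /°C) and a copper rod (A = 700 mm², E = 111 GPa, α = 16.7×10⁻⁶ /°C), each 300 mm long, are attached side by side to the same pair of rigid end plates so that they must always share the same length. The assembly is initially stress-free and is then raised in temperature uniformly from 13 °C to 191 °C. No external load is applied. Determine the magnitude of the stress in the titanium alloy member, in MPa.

Both members must finish at the same length. With the larger α, the copper tends to over-expand; the plates restrain it, putting the copper in compression and the titanium alloy in tension. With no external load the two internal forces are equal and opposite, magnitude P.
Equating the net (thermal + elastic) strains gives |α₁ − α₂|·ΔT = P·[1/(A₁E₁) + 1/(A₂E₂)].
|α₁ − α₂|·ΔT = 7.7×10⁻⁶ × 178 = 0.001371.
1/(A₁E₁) + 1/(A₂E₂) = 1/(1900×111×10³) + 1/(700×111×10³) = 1.761×10⁻⁸ N⁻¹.
So P = 0.001371 / 1.761×10⁻⁸ = 77.82 kN.
σ_{titanium alloy} = P/A₁ = 77820/1900 = 40.96 MPa, tensile.

σ ≈ 41 MPa (tensile)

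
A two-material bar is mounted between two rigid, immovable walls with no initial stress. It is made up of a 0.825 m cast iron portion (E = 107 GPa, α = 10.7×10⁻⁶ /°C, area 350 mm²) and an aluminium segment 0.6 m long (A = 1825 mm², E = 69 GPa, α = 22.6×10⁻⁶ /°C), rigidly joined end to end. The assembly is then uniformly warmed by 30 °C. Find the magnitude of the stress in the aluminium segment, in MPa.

σ ≈ 13.7 MPa (compressive)

Free thermal expansion of the whole bar: Σ αᵢΔT Lᵢ = 10.7×10⁻⁶×30×825 + 22.6×10⁻⁶×30×600 = 0.6716 mm.
The rigid supports impose zero overall length change; the single axial force P common to all segments must satisfy P Σ Lᵢ/(AᵢEᵢ) = δ_free.
The series flexibility is Σ Lᵢ/(AᵢEᵢ) = 825/(350×107×10³) + 600/(1825×69×10³) = 2.679×10⁻⁵ mm/N.
P = 0.6716 / 2.679×10⁻⁵ = 25070 N = 25.07 kN, compressive.
σ_{aluminium} = P / A = 25070 / 1825 = 13.73 MPa.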